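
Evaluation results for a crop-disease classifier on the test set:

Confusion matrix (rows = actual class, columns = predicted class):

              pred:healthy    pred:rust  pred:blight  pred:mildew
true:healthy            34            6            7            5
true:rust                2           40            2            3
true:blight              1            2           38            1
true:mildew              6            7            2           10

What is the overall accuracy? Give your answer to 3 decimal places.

Accuracy = trace / total = (34+40+38+10=122) / 166 = 122/166 = 0.735

0.735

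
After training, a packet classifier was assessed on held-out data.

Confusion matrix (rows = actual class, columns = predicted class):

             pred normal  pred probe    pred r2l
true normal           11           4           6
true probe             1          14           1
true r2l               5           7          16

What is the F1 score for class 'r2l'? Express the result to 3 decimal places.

0.627

Take TP from the diagonal, FP from the rest of the 'r2l' prediction marginal, FN from the rest of the 'r2l' actual marginal.
F1 score = 2·TP/(2·TP+FP+FN).
r2l: TP=16, FP=6+1=7, FN=5+7=12 → 32/51 = 0.6275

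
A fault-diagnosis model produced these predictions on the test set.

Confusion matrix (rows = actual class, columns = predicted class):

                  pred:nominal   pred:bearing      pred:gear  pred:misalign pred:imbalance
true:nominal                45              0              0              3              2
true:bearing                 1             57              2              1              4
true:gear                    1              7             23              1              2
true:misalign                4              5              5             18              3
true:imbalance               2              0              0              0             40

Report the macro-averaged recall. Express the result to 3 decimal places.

0.784

Per-class recall (TP/(TP+FN)):
  nominal: TP=45, FN=0+0+3+2=5 → 45/50 = 0.9000
  bearing: TP=57, FN=1+2+1+4=8 → 57/65 = 0.8769
  gear: TP=23, FN=1+7+1+2=11 → 23/34 = 0.6765
  misalign: TP=18, FN=4+5+5+3=17 → 18/35 = 0.5143
  imbalance: TP=40, FN=2+0+0+0=2 → 40/42 = 0.9524
Macro-recall = mean = (0.9000 + 0.8769 + 0.6765 + 0.5143 + 0.9524) / 5 = 0.784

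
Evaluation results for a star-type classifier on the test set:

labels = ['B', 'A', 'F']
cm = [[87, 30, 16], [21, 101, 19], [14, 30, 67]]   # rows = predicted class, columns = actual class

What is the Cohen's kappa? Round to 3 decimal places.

0.489

Observed agreement pₒ = trace/N = 255/385 = 0.6623
Expected agreement pₑ = Σ (rowᵢ·colᵢ)/N² = (122·133 + 161·141 + 102·111)/385² = 0.3390
κ = (pₒ − pₑ)/(1 − pₑ) = (0.6623 − 0.3390)/(1 − 0.3390) = 0.489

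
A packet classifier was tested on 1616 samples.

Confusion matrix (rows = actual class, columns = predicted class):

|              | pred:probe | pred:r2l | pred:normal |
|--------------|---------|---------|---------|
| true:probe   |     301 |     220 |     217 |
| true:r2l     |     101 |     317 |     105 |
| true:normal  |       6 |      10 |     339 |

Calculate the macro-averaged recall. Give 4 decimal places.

Per-class recall (TP/(TP+FN)):
  probe: TP=301, FN=220+217=437 → 301/738 = 0.40786
  r2l: TP=317, FN=101+105=206 → 317/523 = 0.60612
  normal: TP=339, FN=6+10=16 → 339/355 = 0.95493
Macro-recall = mean = (0.40786 + 0.60612 + 0.95493) / 3 = 0.6563

0.6563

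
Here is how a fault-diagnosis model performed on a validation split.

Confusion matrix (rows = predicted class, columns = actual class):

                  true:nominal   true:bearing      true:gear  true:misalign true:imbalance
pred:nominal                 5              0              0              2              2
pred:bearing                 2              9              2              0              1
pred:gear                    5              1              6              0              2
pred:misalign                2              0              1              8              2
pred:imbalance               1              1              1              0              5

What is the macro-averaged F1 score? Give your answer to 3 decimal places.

Per-class F1 score (2·TP/(2·TP+FP+FN)):
  nominal: TP=5, FP=0+0+2+2=4, FN=2+5+2+1=10 → 10/24 = 0.4167
  bearing: TP=9, FP=2+2+0+1=5, FN=0+1+0+1=2 → 18/25 = 0.7200
  gear: TP=6, FP=5+1+0+2=8, FN=0+2+1+1=4 → 12/24 = 0.5000
  misalign: TP=8, FP=2+0+1+2=5, FN=2+0+0+0=2 → 16/23 = 0.6957
  imbalance: TP=5, FP=1+1+1+0=3, FN=2+1+2+2=7 → 10/20 = 0.5000
Macro-F1 score = mean = (0.4167 + 0.7200 + 0.5000 + 0.6957 + 0.5000) / 5 = 0.566

0.566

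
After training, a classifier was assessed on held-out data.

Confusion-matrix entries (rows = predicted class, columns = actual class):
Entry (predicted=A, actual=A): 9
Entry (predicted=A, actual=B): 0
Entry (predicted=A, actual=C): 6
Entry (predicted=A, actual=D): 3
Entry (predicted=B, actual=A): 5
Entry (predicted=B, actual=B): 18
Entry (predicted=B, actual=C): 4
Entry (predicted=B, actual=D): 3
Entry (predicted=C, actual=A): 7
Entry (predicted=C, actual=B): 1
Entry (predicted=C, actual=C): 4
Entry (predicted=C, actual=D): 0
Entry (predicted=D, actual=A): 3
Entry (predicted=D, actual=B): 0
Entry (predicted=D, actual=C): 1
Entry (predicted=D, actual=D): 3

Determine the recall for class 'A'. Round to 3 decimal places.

Treat 'A' as positive and all other classes as negative.
recall = TP/(TP+FN).
A: TP=9, FN=5+7+3=15 → 9/24 = 0.3750

0.375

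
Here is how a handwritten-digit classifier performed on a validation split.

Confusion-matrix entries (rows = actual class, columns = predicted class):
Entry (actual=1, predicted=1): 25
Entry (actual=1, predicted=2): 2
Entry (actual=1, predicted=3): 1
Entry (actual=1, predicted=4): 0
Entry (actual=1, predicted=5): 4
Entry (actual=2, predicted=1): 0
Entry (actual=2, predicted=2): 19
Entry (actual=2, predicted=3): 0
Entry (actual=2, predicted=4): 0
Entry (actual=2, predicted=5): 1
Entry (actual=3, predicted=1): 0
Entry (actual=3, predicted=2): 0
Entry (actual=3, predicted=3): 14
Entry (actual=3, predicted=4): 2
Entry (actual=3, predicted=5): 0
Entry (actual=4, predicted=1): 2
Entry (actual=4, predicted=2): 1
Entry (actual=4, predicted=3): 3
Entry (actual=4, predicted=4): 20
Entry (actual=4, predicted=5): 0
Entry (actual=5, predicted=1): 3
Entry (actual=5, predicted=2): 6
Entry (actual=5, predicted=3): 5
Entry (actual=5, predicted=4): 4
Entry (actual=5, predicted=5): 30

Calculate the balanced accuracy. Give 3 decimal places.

0.800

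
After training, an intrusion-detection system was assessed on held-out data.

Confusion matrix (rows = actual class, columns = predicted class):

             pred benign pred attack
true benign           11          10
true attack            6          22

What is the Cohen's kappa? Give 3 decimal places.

0.317

Observed agreement pₒ = trace/N = 33/49 = 0.6735
Expected agreement pₑ = Σ (rowᵢ·colᵢ)/N² = (21·17 + 28·32)/49² = 0.5219
κ = (pₒ − pₑ)/(1 − pₑ) = (0.6735 − 0.5219)/(1 − 0.5219) = 0.317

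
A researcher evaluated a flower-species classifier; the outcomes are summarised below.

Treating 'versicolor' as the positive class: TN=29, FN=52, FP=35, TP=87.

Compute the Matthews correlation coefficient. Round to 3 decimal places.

MCC = (TP·TN − FP·FN) / √((TP+FP)(TP+FN)(TN+FP)(TN+FN))
Numerator = 87·29 − 35·52 = 703
Denominator = √(122·139·64·81) = √87910272 = 9376.0478
MCC = 703 / 9376.0478 = 0.075

0.075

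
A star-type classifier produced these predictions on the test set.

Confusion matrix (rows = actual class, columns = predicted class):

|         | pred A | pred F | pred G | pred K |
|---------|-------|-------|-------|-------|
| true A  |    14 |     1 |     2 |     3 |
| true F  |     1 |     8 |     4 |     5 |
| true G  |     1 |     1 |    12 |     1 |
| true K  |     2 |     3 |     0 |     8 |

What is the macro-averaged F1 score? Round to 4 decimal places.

Per-class F1 score (2·TP/(2·TP+FP+FN)):
  A: TP=14, FP=1+1+2=4, FN=1+2+3=6 → 28/38 = 0.73684
  F: TP=8, FP=1+1+3=5, FN=1+4+5=10 → 16/31 = 0.51613
  G: TP=12, FP=2+4+0=6, FN=1+1+1=3 → 24/33 = 0.72727
  K: TP=8, FP=3+5+1=9, FN=2+3+0=5 → 16/30 = 0.53333
Macro-F1 score = mean = (0.73684 + 0.51613 + 0.72727 + 0.53333) / 4 = 0.6284

0.6284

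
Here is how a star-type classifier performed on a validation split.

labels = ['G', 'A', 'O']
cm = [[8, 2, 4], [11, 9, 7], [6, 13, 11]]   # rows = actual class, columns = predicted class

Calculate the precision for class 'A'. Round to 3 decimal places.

0.375

One-vs-rest for 'A': TP = diagonal; FP = other classes predicted 'A'; FN = 'A' predicted as other.
precision = TP/(TP+FP).
A: TP=9, FP=2+13=15 → 9/24 = 0.3750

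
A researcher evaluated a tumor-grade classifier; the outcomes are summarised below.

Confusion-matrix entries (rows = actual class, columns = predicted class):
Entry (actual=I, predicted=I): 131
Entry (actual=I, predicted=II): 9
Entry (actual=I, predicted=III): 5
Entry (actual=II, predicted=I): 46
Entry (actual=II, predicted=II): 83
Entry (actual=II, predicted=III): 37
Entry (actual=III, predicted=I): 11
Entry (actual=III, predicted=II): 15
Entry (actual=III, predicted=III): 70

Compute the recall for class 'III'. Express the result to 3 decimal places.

0.729

recall = TP/(TP+FN).
III: TP=70, FN=11+15=26 → 70/96 = 0.7292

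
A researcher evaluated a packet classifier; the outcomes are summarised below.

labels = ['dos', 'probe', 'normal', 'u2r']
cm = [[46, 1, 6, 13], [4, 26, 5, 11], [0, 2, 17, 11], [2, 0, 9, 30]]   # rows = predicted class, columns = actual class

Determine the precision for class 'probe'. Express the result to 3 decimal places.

0.565

Treat 'probe' as positive and all other classes as negative.
precision = TP/(TP+FP).
probe: TP=26, FP=4+5+11=20 → 26/46 = 0.5652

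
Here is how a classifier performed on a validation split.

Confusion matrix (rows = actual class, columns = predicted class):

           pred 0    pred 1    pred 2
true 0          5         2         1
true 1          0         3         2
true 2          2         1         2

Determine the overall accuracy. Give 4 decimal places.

Accuracy = trace / total = (5+3+2=10) / 18 = 10/18 = 0.5556

0.5556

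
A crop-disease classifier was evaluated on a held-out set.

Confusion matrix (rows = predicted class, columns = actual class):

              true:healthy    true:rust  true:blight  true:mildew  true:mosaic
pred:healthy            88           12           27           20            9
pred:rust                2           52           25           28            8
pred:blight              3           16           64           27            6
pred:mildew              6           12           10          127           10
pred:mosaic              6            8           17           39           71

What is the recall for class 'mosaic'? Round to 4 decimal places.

0.6827

Treat 'mosaic' as positive and all other classes as negative.
recall = TP/(TP+FN).
mosaic: TP=71, FN=9+8+6+10=33 → 71/104 = 0.68269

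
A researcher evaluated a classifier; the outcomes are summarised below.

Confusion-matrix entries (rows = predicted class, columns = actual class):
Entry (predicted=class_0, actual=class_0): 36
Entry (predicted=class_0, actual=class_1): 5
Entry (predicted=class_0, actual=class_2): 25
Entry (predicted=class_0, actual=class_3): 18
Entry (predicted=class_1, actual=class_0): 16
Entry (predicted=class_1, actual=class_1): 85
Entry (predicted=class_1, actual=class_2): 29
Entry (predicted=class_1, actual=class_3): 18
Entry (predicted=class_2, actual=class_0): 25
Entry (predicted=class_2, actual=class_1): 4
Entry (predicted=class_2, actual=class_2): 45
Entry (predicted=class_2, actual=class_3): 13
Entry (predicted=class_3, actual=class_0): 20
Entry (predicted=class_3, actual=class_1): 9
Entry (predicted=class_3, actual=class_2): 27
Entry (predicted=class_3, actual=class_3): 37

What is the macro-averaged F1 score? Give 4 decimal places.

0.4778

Per-class F1 score (2·TP/(2·TP+FP+FN)):
  class_0: TP=36, FP=5+25+18=48, FN=16+25+20=61 → 72/181 = 0.39779
  class_1: TP=85, FP=16+29+18=63, FN=5+4+9=18 → 170/251 = 0.67729
  class_2: TP=45, FP=25+4+13=42, FN=25+29+27=81 → 90/213 = 0.42254
  class_3: TP=37, FP=20+9+27=56, FN=18+18+13=49 → 74/179 = 0.41341
Macro-F1 score = mean = (0.39779 + 0.67729 + 0.42254 + 0.41341) / 4 = 0.4778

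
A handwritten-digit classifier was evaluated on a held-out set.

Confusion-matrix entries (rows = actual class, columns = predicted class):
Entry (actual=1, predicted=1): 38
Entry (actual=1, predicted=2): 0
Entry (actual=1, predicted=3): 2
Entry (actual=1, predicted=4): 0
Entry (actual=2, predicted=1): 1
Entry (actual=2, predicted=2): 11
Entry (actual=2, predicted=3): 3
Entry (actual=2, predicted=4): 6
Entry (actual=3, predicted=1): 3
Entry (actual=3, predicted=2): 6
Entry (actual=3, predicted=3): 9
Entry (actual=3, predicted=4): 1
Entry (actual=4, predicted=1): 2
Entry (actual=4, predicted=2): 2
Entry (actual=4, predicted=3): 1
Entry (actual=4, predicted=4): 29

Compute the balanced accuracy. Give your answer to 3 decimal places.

0.700

Balanced accuracy = mean of per-class recall.
  1: recall = 38/40 = 0.9500
  2: recall = 11/21 = 0.5238
  3: recall = 9/19 = 0.4737
  4: recall = 29/34 = 0.8529
Mean = (0.9500 + 0.5238 + 0.4737 + 0.8529) / 4 = 0.700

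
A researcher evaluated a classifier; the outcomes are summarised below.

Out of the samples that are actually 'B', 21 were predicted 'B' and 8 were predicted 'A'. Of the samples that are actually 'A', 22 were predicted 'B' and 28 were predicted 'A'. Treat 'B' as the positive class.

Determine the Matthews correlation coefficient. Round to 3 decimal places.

0.275

MCC = (TP·TN − FP·FN) / √((TP+FP)(TP+FN)(TN+FP)(TN+FN))
Numerator = 21·28 − 22·8 = 412
Denominator = √(43·29·50·36) = √2244600 = 1498.1989
MCC = 412 / 1498.1989 = 0.275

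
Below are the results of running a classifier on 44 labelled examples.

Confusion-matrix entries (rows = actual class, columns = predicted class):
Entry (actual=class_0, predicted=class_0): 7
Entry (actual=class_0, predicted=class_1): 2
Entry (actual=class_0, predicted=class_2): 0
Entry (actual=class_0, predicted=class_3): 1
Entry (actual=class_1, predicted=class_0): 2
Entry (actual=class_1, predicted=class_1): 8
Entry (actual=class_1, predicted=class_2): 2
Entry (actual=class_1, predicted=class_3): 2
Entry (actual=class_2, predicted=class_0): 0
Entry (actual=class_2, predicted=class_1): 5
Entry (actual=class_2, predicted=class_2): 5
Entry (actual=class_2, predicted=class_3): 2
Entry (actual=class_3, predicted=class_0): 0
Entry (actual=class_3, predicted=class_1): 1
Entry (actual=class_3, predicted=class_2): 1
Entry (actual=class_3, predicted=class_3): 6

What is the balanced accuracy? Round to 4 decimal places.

0.6095

Balanced accuracy = mean of per-class recall.
  class_0: recall = 7/10 = 0.70000
  class_1: recall = 8/14 = 0.57143
  class_2: recall = 5/12 = 0.41667
  class_3: recall = 6/8 = 0.75000
Mean = (0.70000 + 0.57143 + 0.41667 + 0.75000) / 4 = 0.6095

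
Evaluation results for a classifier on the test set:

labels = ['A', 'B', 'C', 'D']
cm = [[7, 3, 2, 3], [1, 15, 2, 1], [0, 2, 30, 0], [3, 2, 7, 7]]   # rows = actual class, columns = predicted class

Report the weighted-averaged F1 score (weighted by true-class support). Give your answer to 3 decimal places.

Per-class F1 score (2·TP/(2·TP+FP+FN)):
  A: TP=7, FP=1+0+3=4, FN=3+2+3=8 → 14/26 = 0.5385
  B: TP=15, FP=3+2+2=7, FN=1+2+1=4 → 30/41 = 0.7317
  C: TP=30, FP=2+2+7=11, FN=0+2+0=2 → 60/73 = 0.8219
  D: TP=7, FP=3+1+0=4, FN=3+2+7=12 → 14/30 = 0.4667
Weighted-F1 score = Σ (supportᵢ/N)·F1 scoreᵢ with N=85: (15/85)·0.5385 + (19/85)·0.7317 + (32/85)·0.8219 + (19/85)·0.4667 = 0.672

0.672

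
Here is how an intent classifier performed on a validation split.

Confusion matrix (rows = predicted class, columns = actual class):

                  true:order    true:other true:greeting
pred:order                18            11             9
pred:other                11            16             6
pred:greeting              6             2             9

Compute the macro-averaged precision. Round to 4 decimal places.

Per-class precision (TP/(TP+FP)):
  order: TP=18, FP=11+9=20 → 18/38 = 0.47368
  other: TP=16, FP=11+6=17 → 16/33 = 0.48485
  greeting: TP=9, FP=6+2=8 → 9/17 = 0.52941
Macro-precision = mean = (0.47368 + 0.48485 + 0.52941) / 3 = 0.4960

0.4960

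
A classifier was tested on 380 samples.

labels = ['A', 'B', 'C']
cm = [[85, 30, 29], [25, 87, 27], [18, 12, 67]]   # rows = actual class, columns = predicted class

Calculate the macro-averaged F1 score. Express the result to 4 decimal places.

Per-class F1 score (2·TP/(2·TP+FP+FN)):
  A: TP=85, FP=25+18=43, FN=30+29=59 → 170/272 = 0.62500
  B: TP=87, FP=30+12=42, FN=25+27=52 → 174/268 = 0.64925
  C: TP=67, FP=29+27=56, FN=18+12=30 → 134/220 = 0.60909
Macro-F1 score = mean = (0.62500 + 0.64925 + 0.60909) / 3 = 0.6278

0.6278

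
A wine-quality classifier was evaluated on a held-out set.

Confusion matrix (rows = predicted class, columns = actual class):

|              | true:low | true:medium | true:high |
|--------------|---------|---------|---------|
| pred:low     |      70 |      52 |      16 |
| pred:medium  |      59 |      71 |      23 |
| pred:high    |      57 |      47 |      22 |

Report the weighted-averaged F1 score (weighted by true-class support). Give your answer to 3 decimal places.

0.406

Per-class F1 score (2·TP/(2·TP+FP+FN)):
  low: TP=70, FP=52+16=68, FN=59+57=116 → 140/324 = 0.4321
  medium: TP=71, FP=59+23=82, FN=52+47=99 → 142/323 = 0.4396
  high: TP=22, FP=57+47=104, FN=16+23=39 → 44/187 = 0.2353
Weighted-F1 score = Σ (supportᵢ/N)·F1 scoreᵢ with N=417: (186/417)·0.4321 + (170/417)·0.4396 + (61/417)·0.2353 = 0.406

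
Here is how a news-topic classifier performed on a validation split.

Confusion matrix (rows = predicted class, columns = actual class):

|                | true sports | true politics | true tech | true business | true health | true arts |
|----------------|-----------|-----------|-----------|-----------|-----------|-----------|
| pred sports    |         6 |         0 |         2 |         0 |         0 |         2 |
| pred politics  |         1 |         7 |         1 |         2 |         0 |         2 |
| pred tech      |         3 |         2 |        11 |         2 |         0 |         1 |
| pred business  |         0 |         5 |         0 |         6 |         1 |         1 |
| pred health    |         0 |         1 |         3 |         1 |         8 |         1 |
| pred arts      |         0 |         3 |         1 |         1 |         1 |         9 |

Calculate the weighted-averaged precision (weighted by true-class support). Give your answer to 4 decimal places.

0.5591

Per-class precision (TP/(TP+FP)):
  sports: TP=6, FP=0+2+0+0+2=4 → 6/10 = 0.60000
  politics: TP=7, FP=1+1+2+0+2=6 → 7/13 = 0.53846
  tech: TP=11, FP=3+2+2+0+1=8 → 11/19 = 0.57895
  business: TP=6, FP=0+5+0+1+1=7 → 6/13 = 0.46154
  health: TP=8, FP=0+1+3+1+1=6 → 8/14 = 0.57143
  arts: TP=9, FP=0+3+1+1+1=6 → 9/15 = 0.60000
Weighted-precision = Σ (supportᵢ/N)·precisionᵢ with N=84: (10/84)·0.60000 + (18/84)·0.53846 + (18/84)·0.57895 + (12/84)·0.46154 + (10/84)·0.57143 + (16/84)·0.60000 = 0.5591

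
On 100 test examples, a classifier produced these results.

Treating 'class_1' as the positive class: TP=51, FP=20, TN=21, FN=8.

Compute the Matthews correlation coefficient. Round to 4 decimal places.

0.4082

MCC = (TP·TN − FP·FN) / √((TP+FP)(TP+FN)(TN+FP)(TN+FN))
Numerator = 51·21 − 20·8 = 911
Denominator = √(71·59·41·29) = √4980721 = 2231.7529
MCC = 911 / 2231.7529 = 0.4082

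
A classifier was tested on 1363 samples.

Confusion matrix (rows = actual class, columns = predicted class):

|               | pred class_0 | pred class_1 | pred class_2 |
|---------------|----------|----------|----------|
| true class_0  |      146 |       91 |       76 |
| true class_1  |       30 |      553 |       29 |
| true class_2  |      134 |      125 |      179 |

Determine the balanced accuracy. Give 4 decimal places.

0.5929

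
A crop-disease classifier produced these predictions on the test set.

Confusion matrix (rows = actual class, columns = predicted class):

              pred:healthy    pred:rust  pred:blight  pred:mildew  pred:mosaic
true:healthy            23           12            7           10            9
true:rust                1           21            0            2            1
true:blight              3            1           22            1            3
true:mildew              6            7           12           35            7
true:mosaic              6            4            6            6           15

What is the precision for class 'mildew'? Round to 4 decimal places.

0.6481

Take TP from the diagonal, FP from the rest of the 'mildew' prediction marginal, FN from the rest of the 'mildew' actual marginal.
precision = TP/(TP+FP).
mildew: TP=35, FP=10+2+1+6=19 → 35/54 = 0.64815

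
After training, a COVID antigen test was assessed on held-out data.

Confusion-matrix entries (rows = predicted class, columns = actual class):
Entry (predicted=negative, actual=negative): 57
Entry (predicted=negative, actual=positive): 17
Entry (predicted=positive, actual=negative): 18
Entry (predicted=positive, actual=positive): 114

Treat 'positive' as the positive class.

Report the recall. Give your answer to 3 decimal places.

0.870

Recall = TP/(TP+FN) = 114/(114+17) = 114/131 = 0.870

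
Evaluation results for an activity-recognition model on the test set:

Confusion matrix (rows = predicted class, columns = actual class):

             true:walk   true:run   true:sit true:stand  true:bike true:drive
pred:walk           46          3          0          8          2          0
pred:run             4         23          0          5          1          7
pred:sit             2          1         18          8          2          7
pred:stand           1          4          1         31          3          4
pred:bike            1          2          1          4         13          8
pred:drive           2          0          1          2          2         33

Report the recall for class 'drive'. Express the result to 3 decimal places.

Treat 'drive' as positive and all other classes as negative.
recall = TP/(TP+FN).
drive: TP=33, FN=0+7+7+4+8=26 → 33/59 = 0.5593

0.559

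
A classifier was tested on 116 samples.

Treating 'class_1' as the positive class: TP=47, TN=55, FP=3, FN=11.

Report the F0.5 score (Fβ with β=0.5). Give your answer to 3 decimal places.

0.911

Fβ = (1+β²)·TP / ((1+β²)·TP + β²·FN + FP), with β²=1/4
= 1.25·47 / (1.25·47 + 0.25·11 + 3) = 0.911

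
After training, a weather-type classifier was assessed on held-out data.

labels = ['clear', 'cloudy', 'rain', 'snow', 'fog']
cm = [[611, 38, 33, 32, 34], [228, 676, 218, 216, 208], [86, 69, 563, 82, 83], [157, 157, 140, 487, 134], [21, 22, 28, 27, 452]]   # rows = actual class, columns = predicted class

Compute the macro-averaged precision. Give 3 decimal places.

Per-class precision (TP/(TP+FP)):
  clear: TP=611, FP=228+86+157+21=492 → 611/1103 = 0.5539
  cloudy: TP=676, FP=38+69+157+22=286 → 676/962 = 0.7027
  rain: TP=563, FP=33+218+140+28=419 → 563/982 = 0.5733
  snow: TP=487, FP=32+216+82+27=357 → 487/844 = 0.5770
  fog: TP=452, FP=34+208+83+134=459 → 452/911 = 0.4962
Macro-precision = mean = (0.5539 + 0.7027 + 0.5733 + 0.5770 + 0.4962) / 5 = 0.581

0.581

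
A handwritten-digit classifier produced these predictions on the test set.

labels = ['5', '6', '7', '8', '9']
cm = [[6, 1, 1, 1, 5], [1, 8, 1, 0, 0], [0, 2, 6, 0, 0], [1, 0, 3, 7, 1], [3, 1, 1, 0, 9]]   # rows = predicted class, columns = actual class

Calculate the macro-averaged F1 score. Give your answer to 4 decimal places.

0.6256

Per-class F1 score (2·TP/(2·TP+FP+FN)):
  5: TP=6, FP=1+1+1+5=8, FN=1+0+1+3=5 → 12/25 = 0.48000
  6: TP=8, FP=1+1+0+0=2, FN=1+2+0+1=4 → 16/22 = 0.72727
  7: TP=6, FP=0+2+0+0=2, FN=1+1+3+1=6 → 12/20 = 0.60000
  8: TP=7, FP=1+0+3+1=5, FN=1+0+0+0=1 → 14/20 = 0.70000
  9: TP=9, FP=3+1+1+0=5, FN=5+0+0+1=6 → 18/29 = 0.62069
Macro-F1 score = mean = (0.48000 + 0.72727 + 0.60000 + 0.70000 + 0.62069) / 5 = 0.6256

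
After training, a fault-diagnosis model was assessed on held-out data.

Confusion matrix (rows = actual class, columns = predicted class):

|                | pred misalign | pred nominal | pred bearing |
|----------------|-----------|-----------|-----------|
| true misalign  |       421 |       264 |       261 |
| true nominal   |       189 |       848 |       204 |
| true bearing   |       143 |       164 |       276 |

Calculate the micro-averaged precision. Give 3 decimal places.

0.558

Micro-averaging pools counts across classes: ΣTP=1545, ΣFP=1225, ΣFN=1225.
Micro-precision = TP/(TP+FP) on pooled counts = 0.558 (equals overall accuracy in single-label multiclass).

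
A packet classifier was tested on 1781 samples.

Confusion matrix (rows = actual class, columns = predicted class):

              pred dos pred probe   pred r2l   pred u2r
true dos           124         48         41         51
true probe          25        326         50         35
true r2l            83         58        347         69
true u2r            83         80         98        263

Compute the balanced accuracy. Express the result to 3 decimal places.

0.586

Balanced accuracy = mean of per-class recall.
  dos: recall = 124/264 = 0.4697
  probe: recall = 326/436 = 0.7477
  r2l: recall = 347/557 = 0.6230
  u2r: recall = 263/524 = 0.5019
Mean = (0.4697 + 0.7477 + 0.6230 + 0.5019) / 4 = 0.586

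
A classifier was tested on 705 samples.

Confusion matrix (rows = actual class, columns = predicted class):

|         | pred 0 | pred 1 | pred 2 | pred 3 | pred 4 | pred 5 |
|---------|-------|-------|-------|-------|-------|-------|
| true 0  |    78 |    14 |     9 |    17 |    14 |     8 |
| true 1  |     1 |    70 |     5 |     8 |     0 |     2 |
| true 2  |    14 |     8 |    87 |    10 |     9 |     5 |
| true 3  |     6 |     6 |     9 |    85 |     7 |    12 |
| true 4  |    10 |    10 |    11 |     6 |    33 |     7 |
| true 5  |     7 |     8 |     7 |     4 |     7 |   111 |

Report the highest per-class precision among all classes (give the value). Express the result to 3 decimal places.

Per-class precision (TP/(TP+FP)):
  0: TP=78, FP=1+14+6+10+7=38 → 78/116 = 0.6724
  1: TP=70, FP=14+8+6+10+8=46 → 70/116 = 0.6034
  2: TP=87, FP=9+5+9+11+7=41 → 87/128 = 0.6797
  3: TP=85, FP=17+8+10+6+4=45 → 85/130 = 0.6538
  4: TP=33, FP=14+0+9+7+7=37 → 33/70 = 0.4714
  5: TP=111, FP=8+2+5+12+7=34 → 111/145 = 0.7655
Highest is class '5' with precision = 0.766.

0.766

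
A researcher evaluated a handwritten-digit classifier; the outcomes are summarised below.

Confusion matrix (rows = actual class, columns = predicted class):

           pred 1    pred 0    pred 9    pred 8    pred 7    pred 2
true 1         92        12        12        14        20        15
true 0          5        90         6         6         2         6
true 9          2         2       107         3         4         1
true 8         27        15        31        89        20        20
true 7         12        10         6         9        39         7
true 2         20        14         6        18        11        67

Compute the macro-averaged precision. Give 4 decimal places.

0.5788

Per-class precision (TP/(TP+FP)):
  1: TP=92, FP=5+2+27+12+20=66 → 92/158 = 0.58228
  0: TP=90, FP=12+2+15+10+14=53 → 90/143 = 0.62937
  9: TP=107, FP=12+6+31+6+6=61 → 107/168 = 0.63690
  8: TP=89, FP=14+6+3+9+18=50 → 89/139 = 0.64029
  7: TP=39, FP=20+2+4+20+11=57 → 39/96 = 0.40625
  2: TP=67, FP=15+6+1+20+7=49 → 67/116 = 0.57759
Macro-precision = mean = (0.58228 + 0.62937 + 0.63690 + 0.64029 + 0.40625 + 0.57759) / 6 = 0.5788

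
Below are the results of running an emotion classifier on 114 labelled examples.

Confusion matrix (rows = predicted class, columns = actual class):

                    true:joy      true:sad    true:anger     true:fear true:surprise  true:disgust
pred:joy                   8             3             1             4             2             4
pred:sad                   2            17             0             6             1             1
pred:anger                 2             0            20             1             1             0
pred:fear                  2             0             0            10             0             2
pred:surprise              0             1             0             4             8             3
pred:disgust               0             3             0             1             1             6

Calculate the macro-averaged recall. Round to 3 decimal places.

Per-class recall (TP/(TP+FN)):
  joy: TP=8, FN=2+2+2+0+0=6 → 8/14 = 0.5714
  sad: TP=17, FN=3+0+0+1+3=7 → 17/24 = 0.7083
  anger: TP=20, FN=1+0+0+0+0=1 → 20/21 = 0.9524
  fear: TP=10, FN=4+6+1+4+1=16 → 10/26 = 0.3846
  surprise: TP=8, FN=2+1+1+0+1=5 → 8/13 = 0.6154
  disgust: TP=6, FN=4+1+0+2+3=10 → 6/16 = 0.3750
Macro-recall = mean = (0.5714 + 0.7083 + 0.9524 + 0.3846 + 0.6154 + 0.3750) / 6 = 0.601

0.601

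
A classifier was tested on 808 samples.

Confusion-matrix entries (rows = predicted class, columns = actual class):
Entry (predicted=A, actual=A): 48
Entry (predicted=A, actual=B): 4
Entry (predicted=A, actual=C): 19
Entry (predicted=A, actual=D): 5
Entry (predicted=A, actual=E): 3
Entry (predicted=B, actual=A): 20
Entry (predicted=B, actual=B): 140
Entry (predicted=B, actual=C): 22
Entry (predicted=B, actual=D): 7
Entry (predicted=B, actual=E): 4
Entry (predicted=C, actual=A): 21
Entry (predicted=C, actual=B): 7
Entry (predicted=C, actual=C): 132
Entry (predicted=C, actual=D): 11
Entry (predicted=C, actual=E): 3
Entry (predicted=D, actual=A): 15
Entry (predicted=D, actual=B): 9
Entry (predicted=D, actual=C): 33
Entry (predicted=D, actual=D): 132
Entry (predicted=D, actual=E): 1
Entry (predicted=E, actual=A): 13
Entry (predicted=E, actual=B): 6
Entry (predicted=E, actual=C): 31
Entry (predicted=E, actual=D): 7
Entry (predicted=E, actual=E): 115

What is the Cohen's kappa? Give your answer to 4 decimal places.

Observed agreement pₒ = trace/N = 567/808 = 0.70173
Expected agreement pₑ = Σ (rowᵢ·colᵢ)/N² = (117·79 + 166·193 + 237·174 + 162·190 + 126·172)/808² = 0.20674
κ = (pₒ − pₑ)/(1 − pₑ) = (0.70173 − 0.20674)/(1 − 0.20674) = 0.6240

0.6240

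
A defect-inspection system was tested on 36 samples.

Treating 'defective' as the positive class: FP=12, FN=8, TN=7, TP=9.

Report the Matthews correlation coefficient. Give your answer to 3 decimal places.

MCC = (TP·TN − FP·FN) / √((TP+FP)(TP+FN)(TN+FP)(TN+FN))
Numerator = 9·7 − 12·8 = -33
Denominator = √(21·17·19·15) = √101745 = 318.9749
MCC = -33 / 318.9749 = -0.103

-0.103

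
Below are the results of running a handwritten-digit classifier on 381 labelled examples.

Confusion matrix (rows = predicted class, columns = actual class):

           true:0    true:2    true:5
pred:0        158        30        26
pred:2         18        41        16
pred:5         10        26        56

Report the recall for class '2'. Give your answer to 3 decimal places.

Treat '2' as positive and all other classes as negative.
recall = TP/(TP+FN).
2: TP=41, FN=30+26=56 → 41/97 = 0.4227

0.423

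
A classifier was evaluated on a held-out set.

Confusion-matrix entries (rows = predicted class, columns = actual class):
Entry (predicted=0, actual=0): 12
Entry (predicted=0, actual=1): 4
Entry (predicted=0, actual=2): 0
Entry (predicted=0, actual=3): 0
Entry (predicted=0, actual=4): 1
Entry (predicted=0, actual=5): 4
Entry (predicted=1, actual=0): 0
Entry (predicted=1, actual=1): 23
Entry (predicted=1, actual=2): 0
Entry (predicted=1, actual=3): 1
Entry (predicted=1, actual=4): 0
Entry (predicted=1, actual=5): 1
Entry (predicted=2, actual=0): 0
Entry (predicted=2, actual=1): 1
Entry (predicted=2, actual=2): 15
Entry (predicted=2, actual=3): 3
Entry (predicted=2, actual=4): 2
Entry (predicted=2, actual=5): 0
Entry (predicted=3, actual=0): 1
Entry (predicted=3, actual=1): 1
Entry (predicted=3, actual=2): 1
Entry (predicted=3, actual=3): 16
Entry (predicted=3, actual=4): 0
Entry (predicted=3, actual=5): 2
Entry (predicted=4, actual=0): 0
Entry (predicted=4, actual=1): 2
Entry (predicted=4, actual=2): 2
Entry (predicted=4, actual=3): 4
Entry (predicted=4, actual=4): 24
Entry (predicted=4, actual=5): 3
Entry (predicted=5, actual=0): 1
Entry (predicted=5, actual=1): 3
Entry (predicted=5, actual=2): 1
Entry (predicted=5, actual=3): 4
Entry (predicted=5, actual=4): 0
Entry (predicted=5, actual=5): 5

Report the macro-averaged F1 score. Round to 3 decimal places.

Per-class F1 score (2·TP/(2·TP+FP+FN)):
  0: TP=12, FP=4+0+0+1+4=9, FN=0+0+1+0+1=2 → 24/35 = 0.6857
  1: TP=23, FP=0+0+1+0+1=2, FN=4+1+1+2+3=11 → 46/59 = 0.7797
  2: TP=15, FP=0+1+3+2+0=6, FN=0+0+1+2+1=4 → 30/40 = 0.7500
  3: TP=16, FP=1+1+1+0+2=5, FN=0+1+3+4+4=12 → 32/49 = 0.6531
  4: TP=24, FP=0+2+2+4+3=11, FN=1+0+2+0+0=3 → 48/62 = 0.7742
  5: TP=5, FP=1+3+1+4+0=9, FN=4+1+0+2+3=10 → 10/29 = 0.3448
Macro-F1 score = mean = (0.6857 + 0.7797 + 0.7500 + 0.6531 + 0.7742 + 0.3448) / 6 = 0.665

0.665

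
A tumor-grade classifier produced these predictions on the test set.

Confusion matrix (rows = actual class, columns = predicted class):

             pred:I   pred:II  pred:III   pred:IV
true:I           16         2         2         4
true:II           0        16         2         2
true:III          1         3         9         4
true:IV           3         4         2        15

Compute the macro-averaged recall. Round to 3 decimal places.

0.655

Per-class recall (TP/(TP+FN)):
  I: TP=16, FN=2+2+4=8 → 16/24 = 0.6667
  II: TP=16, FN=0+2+2=4 → 16/20 = 0.8000
  III: TP=9, FN=1+3+4=8 → 9/17 = 0.5294
  IV: TP=15, FN=3+4+2=9 → 15/24 = 0.6250
Macro-recall = mean = (0.6667 + 0.8000 + 0.5294 + 0.6250) / 4 = 0.655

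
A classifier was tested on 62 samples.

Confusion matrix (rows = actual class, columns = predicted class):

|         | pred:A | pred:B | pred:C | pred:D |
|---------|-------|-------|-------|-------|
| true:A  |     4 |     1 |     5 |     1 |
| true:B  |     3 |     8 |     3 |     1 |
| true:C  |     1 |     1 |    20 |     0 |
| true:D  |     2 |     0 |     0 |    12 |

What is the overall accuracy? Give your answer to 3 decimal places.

0.710

Accuracy = trace / total = (4+8+20+12=44) / 62 = 44/62 = 0.710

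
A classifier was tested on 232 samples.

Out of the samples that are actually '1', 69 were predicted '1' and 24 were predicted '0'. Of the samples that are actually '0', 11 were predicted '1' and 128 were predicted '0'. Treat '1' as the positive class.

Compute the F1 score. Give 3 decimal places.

0.798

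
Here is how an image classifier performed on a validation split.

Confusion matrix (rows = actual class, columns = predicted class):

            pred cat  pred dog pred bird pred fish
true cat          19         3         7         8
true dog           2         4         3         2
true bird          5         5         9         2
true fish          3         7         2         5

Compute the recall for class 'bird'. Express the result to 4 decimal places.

recall = TP/(TP+FN).
bird: TP=9, FN=5+5+2=12 → 9/21 = 0.42857

0.4286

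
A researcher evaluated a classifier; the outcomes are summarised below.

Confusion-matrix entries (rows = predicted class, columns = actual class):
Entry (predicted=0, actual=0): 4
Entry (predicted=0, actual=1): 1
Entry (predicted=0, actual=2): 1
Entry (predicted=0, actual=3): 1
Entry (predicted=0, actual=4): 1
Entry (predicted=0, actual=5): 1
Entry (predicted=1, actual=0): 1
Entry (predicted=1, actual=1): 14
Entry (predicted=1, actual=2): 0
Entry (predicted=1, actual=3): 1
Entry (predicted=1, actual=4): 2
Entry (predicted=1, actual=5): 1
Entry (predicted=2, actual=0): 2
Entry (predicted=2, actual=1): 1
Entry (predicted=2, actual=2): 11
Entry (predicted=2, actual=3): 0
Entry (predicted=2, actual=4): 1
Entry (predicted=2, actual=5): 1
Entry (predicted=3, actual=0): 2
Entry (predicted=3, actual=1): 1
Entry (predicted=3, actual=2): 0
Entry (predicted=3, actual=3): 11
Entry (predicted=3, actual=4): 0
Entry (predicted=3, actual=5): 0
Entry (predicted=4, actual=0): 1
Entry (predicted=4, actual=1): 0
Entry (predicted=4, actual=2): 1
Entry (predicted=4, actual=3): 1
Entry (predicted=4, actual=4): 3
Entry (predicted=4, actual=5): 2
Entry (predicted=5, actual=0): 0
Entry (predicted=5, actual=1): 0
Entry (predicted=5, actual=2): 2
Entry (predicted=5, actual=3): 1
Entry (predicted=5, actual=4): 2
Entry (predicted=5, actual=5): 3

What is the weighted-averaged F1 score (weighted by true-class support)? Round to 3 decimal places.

0.617

Per-class F1 score (2·TP/(2·TP+FP+FN)):
  0: TP=4, FP=1+1+1+1+1=5, FN=1+2+2+1+0=6 → 8/19 = 0.4211
  1: TP=14, FP=1+0+1+2+1=5, FN=1+1+1+0+0=3 → 28/36 = 0.7778
  2: TP=11, FP=2+1+0+1+1=5, FN=1+0+0+1+2=4 → 22/31 = 0.7097
  3: TP=11, FP=2+1+0+0+0=3, FN=1+1+0+1+1=4 → 22/29 = 0.7586
  4: TP=3, FP=1+0+1+1+2=5, FN=1+2+1+0+2=6 → 6/17 = 0.3529
  5: TP=3, FP=0+0+2+1+2=5, FN=1+1+1+0+2=5 → 6/16 = 0.3750
Weighted-F1 score = Σ (supportᵢ/N)·F1 scoreᵢ with N=74: (10/74)·0.4211 + (17/74)·0.7778 + (15/74)·0.7097 + (15/74)·0.7586 + (9/74)·0.3529 + (8/74)·0.3750 = 0.617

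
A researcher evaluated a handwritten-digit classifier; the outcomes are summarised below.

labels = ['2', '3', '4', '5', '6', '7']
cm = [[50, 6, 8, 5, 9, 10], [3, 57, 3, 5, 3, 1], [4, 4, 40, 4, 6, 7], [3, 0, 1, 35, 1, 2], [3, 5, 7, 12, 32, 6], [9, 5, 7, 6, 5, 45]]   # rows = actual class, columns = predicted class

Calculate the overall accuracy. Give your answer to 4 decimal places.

Accuracy = trace / total = (50+57+40+35+32+45=259) / 409 = 259/409 = 0.6333

0.6333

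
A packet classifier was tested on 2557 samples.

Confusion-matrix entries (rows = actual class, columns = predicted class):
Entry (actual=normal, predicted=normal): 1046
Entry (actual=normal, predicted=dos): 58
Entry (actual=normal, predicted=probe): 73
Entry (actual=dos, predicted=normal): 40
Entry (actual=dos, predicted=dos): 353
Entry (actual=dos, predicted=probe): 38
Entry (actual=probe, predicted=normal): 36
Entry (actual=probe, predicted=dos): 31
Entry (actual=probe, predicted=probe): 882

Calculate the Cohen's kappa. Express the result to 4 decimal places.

Observed agreement pₒ = trace/N = 2281/2557 = 0.89206
Expected agreement pₑ = Σ (rowᵢ·colᵢ)/N² = (1177·1122 + 431·442 + 949·993)/2557² = 0.37525
κ = (pₒ − pₑ)/(1 − pₑ) = (0.89206 − 0.37525)/(1 − 0.37525) = 0.8272

0.8272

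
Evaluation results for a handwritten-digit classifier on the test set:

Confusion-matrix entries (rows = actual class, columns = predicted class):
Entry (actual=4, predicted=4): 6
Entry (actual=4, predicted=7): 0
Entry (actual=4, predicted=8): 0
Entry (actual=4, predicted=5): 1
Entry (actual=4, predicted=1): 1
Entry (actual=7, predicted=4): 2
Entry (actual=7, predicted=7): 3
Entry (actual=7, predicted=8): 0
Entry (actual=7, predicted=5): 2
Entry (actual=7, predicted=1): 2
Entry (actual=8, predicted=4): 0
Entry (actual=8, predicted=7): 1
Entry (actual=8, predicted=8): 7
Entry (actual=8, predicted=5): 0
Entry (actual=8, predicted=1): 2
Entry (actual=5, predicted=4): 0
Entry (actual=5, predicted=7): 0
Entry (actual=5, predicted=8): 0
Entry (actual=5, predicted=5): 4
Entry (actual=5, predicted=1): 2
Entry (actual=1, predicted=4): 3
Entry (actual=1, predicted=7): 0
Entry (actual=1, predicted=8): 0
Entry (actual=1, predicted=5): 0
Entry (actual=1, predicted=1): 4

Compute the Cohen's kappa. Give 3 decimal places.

Observed agreement pₒ = trace/N = 24/40 = 0.6000
Expected agreement pₑ = Σ (rowᵢ·colᵢ)/N² = (8·11 + 9·4 + 10·7 + 6·7 + 7·11)/40² = 0.1956
κ = (pₒ − pₑ)/(1 − pₑ) = (0.6000 − 0.1956)/(1 − 0.1956) = 0.503

0.503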